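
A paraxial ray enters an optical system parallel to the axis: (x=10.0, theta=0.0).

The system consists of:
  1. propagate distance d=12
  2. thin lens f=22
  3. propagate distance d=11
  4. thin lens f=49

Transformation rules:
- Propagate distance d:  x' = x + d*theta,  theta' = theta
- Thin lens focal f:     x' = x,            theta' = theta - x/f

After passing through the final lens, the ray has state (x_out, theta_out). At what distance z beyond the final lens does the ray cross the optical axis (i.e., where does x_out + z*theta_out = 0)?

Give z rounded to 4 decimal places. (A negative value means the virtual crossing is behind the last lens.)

Initial: x=10.0000 theta=0.0000
After 1 (propagate distance d=12): x=10.0000 theta=0.0000
After 2 (thin lens f=22): x=10.0000 theta=-5/11 (≈-0.4545)
After 3 (propagate distance d=11): x=5.0000 theta=-5/11 (≈-0.4545)
After 4 (thin lens f=49): x=5.0000 theta=-300/539 (≈-0.5566)
z_focus = -x_out/theta_out = -(5.0000)/(-300/539) = 539/60 ≈ 8.9833
Rounded to 4 decimal places: z = 8.9833

Answer: 8.9833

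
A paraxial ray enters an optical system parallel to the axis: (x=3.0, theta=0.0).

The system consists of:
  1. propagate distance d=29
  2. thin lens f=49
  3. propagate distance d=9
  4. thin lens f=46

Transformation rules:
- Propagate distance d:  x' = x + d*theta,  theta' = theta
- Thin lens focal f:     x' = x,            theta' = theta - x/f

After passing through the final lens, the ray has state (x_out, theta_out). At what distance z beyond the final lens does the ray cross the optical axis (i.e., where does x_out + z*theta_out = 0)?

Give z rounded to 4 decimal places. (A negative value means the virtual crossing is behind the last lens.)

Initial: x=3.0000 theta=0.0000
After 1 (propagate distance d=29): x=3.0000 theta=0.0000
After 2 (thin lens f=49): x=3.0000 theta=-3/49 (≈-0.0612)
After 3 (propagate distance d=9): x=120/49 (≈2.4490) theta=-3/49 (≈-0.0612)
After 4 (thin lens f=46): x=120/49 (≈2.4490) theta=-129/1127 (≈-0.1145)
z_focus = -x_out/theta_out = -(120/49)/(-129/1127) = 920/43 ≈ 21.3953
Rounded to 4 decimal places: z = 21.3953

Answer: 21.3953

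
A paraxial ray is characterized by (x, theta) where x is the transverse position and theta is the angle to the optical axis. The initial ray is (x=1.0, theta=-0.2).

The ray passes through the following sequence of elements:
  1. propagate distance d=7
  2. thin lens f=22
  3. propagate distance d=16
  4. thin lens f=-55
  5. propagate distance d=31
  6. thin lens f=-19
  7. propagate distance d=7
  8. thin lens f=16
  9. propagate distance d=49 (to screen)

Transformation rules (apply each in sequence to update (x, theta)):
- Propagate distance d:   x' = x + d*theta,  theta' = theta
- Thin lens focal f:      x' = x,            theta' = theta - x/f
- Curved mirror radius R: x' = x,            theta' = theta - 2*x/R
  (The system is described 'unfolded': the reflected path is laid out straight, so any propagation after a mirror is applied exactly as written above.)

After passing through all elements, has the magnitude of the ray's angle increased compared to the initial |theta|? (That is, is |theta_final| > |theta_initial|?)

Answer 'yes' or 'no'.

Answer: yes

Derivation:
Initial: x=1.0000 theta=-0.2000
After 1 (propagate distance d=7): x=-0.4000 theta=-0.2000
After 2 (thin lens f=22): x=-0.4000 theta=-2/11 (≈-0.1818)
After 3 (propagate distance d=16): x=-182/55 (≈-3.3091) theta=-2/11 (≈-0.1818)
After 4 (thin lens f=-55): x=-182/55 (≈-3.3091) theta=-732/3025 (≈-0.2420)
After 5 (propagate distance d=31): x=-32702/3025 (≈-10.8106) theta=-732/3025 (≈-0.2420)
After 6 (thin lens f=-19): x=-32702/3025 (≈-10.8106) theta=-9322/11495 (≈-0.8110)
After 7 (propagate distance d=7): x=-947608/57475 (≈-16.4873) theta=-9322/11495 (≈-0.8110)
After 8 (thin lens f=16): x=-947608/57475 (≈-16.4873) theta=25231/114950 (≈0.2195)
After 9 (propagate distance d=49 (to screen)): x=-658897/114950 (≈-5.7320) theta=25231/114950 (≈0.2195)
|theta_initial|=0.2000 |theta_final|=25231/114950 (≈0.2195) -> increased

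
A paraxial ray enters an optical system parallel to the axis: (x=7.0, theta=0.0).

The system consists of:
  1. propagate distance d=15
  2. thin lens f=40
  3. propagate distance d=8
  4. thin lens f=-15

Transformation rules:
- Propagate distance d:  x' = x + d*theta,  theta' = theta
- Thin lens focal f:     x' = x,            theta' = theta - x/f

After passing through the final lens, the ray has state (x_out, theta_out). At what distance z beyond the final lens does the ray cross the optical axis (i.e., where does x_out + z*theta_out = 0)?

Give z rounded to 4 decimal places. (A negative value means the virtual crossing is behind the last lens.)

Answer: -28.2353

Derivation:
Initial: x=7.0000 theta=0.0000
After 1 (propagate distance d=15): x=7.0000 theta=0.0000
After 2 (thin lens f=40): x=7.0000 theta=-0.1750
After 3 (propagate distance d=8): x=5.6000 theta=-0.1750
After 4 (thin lens f=-15): x=5.6000 theta=119/600 (≈0.1983)
z_focus = -x_out/theta_out = -(5.6000)/(119/600) = -480/17 ≈ -28.2353
Rounded to 4 decimal places: z = -28.2353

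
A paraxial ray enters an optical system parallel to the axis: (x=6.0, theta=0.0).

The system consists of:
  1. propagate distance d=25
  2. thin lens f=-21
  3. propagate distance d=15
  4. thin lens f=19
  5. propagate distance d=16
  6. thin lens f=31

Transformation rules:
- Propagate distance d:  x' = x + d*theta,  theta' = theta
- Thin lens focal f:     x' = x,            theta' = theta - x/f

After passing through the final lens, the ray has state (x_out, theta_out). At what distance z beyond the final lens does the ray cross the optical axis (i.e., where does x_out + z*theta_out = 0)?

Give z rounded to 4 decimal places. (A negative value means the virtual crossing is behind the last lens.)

Answer: 13.6017

Derivation:
Initial: x=6.0000 theta=0.0000
After 1 (propagate distance d=25): x=6.0000 theta=0.0000
After 2 (thin lens f=-21): x=6.0000 theta=2/7 (≈0.2857)
After 3 (propagate distance d=15): x=72/7 (≈10.2857) theta=2/7 (≈0.2857)
After 4 (thin lens f=19): x=72/7 (≈10.2857) theta=-34/133 (≈-0.2556)
After 5 (propagate distance d=16): x=824/133 (≈6.1955) theta=-34/133 (≈-0.2556)
After 6 (thin lens f=31): x=824/133 (≈6.1955) theta=-1878/4123 (≈-0.4555)
z_focus = -x_out/theta_out = -(824/133)/(-1878/4123) = 12772/939 ≈ 13.6017
Rounded to 4 decimal places: z = 13.6017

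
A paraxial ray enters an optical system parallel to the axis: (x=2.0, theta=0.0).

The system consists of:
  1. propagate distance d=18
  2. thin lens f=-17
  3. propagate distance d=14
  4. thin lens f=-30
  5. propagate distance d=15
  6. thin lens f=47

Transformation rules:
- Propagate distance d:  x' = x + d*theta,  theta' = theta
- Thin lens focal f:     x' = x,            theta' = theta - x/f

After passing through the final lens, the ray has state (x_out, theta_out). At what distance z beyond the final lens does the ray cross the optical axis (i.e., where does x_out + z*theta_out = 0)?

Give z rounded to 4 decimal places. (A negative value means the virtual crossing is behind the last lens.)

Answer: -84.8483

Derivation:
Initial: x=2.0000 theta=0.0000
After 1 (propagate distance d=18): x=2.0000 theta=0.0000
After 2 (thin lens f=-17): x=2.0000 theta=2/17 (≈0.1176)
After 3 (propagate distance d=14): x=62/17 (≈3.6471) theta=2/17 (≈0.1176)
After 4 (thin lens f=-30): x=62/17 (≈3.6471) theta=61/255 (≈0.2392)
After 5 (propagate distance d=15): x=123/17 (≈7.2353) theta=61/255 (≈0.2392)
After 6 (thin lens f=47): x=123/17 (≈7.2353) theta=1022/11985 (≈0.0853)
z_focus = -x_out/theta_out = -(123/17)/(1022/11985) = -86715/1022 ≈ -84.8483
Rounded to 4 decimal places: z = -84.8483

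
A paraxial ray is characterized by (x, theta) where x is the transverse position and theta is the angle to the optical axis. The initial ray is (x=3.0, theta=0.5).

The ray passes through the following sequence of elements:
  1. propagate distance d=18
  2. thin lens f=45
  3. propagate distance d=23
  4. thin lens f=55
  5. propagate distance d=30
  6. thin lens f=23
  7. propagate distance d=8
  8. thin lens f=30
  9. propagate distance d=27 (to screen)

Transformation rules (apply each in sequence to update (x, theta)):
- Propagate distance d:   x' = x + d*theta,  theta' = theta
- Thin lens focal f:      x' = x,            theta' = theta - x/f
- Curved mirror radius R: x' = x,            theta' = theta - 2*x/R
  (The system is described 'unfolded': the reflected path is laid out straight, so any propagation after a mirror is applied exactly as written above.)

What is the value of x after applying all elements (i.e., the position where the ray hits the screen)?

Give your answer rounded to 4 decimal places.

Initial: x=3.0000 theta=0.5000
After 1 (propagate distance d=18): x=12.0000 theta=0.5000
After 2 (thin lens f=45): x=12.0000 theta=7/30 (≈0.2333)
After 3 (propagate distance d=23): x=521/30 (≈17.3667) theta=7/30 (≈0.2333)
After 4 (thin lens f=55): x=521/30 (≈17.3667) theta=-68/825 (≈-0.0824)
After 5 (propagate distance d=30): x=983/66 (≈14.8939) theta=-68/825 (≈-0.0824)
After 6 (thin lens f=23): x=983/66 (≈14.8939) theta=-27703/37950 (≈-0.7300)
After 7 (propagate distance d=8): x=343601/37950 (≈9.0540) theta=-27703/37950 (≈-0.7300)
After 8 (thin lens f=30): x=343601/37950 (≈9.0540) theta=-1174691/1138500 (≈-1.0318)
After 9 (propagate distance d=27 (to screen)): x=-7136209/379500 (≈-18.8042) theta=-1174691/1138500 (≈-1.0318)
Rounded to 4 decimal places: x = -18.8042

Answer: -18.8042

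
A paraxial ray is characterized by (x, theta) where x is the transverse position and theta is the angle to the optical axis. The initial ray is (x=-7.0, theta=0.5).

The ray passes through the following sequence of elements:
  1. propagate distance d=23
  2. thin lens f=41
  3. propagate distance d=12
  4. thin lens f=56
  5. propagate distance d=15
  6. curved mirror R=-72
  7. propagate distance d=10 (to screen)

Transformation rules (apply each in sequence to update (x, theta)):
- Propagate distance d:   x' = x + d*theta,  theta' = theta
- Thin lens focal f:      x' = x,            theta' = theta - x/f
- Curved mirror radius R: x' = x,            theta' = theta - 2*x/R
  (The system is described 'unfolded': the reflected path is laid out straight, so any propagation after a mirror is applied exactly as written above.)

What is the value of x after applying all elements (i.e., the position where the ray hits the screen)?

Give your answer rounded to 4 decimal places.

Initial: x=-7.0000 theta=0.5000
After 1 (propagate distance d=23): x=4.5000 theta=0.5000
After 2 (thin lens f=41): x=4.5000 theta=16/41 (≈0.3902)
After 3 (propagate distance d=12): x=753/82 (≈9.1829) theta=16/41 (≈0.3902)
After 4 (thin lens f=56): x=753/82 (≈9.1829) theta=1039/4592 (≈0.2263)
After 5 (propagate distance d=15): x=57753/4592 (≈12.5769) theta=1039/4592 (≈0.2263)
After 6 (curved mirror R=-72): x=57753/4592 (≈12.5769) theta=10573/18368 (≈0.5756)
After 7 (propagate distance d=10 (to screen)): x=24053/1312 (≈18.3331) theta=10573/18368 (≈0.5756)
Rounded to 4 decimal places: x = 18.3331

Answer: 18.3331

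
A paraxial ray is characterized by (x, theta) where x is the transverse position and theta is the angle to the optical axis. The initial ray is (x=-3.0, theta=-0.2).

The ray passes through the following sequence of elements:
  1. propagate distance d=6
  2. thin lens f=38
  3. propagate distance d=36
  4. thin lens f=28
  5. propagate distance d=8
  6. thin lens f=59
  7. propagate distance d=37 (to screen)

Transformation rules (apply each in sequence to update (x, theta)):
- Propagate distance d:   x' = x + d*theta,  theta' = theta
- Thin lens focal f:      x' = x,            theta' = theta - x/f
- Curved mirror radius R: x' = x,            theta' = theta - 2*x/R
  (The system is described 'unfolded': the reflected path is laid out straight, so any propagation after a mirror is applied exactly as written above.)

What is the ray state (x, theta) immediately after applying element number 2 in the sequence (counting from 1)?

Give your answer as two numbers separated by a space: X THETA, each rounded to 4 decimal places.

Initial: x=-3.0000 theta=-0.2000
After 1 (propagate distance d=6): x=-4.2000 theta=-0.2000
After 2 (thin lens f=38): x=-4.2000 theta=-17/190 (≈-0.0895)
Rounded to 4 decimal places: x = -4.2000, theta = -0.0895

Answer: -4.2000 -0.0895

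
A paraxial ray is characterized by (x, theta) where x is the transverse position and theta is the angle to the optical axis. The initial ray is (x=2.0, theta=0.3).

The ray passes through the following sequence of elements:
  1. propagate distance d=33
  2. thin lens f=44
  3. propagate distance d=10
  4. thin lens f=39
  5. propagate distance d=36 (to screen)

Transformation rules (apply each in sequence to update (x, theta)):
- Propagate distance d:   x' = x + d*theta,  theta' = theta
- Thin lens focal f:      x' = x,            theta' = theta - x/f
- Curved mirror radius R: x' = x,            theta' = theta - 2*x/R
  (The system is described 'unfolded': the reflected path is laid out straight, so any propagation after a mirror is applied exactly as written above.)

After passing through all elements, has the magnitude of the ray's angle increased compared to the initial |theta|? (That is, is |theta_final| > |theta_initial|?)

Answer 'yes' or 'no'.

Answer: no

Derivation:
Initial: x=2.0000 theta=0.3000
After 1 (propagate distance d=33): x=11.9000 theta=0.3000
After 2 (thin lens f=44): x=11.9000 theta=13/440 (≈0.0295)
After 3 (propagate distance d=10): x=2683/220 (≈12.1955) theta=13/440 (≈0.0295)
After 4 (thin lens f=39): x=2683/220 (≈12.1955) theta=-4859/17160 (≈-0.2832)
After 5 (propagate distance d=36 (to screen)): x=1145/572 (≈2.0017) theta=-4859/17160 (≈-0.2832)
|theta_initial|=0.3000 |theta_final|=4859/17160 (≈0.2832) -> not increased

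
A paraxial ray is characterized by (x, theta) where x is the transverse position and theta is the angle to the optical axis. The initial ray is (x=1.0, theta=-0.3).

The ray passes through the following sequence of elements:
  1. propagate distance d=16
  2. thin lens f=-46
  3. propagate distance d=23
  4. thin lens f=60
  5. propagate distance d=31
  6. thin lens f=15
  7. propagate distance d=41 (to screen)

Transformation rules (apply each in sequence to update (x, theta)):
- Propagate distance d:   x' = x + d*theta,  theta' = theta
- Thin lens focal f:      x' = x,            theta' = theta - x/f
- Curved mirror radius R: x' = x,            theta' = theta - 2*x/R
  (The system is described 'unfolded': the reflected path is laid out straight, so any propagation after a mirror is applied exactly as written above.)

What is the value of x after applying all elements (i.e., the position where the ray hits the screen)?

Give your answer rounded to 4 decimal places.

Answer: 24.0379

Derivation:
Initial: x=1.0000 theta=-0.3000
After 1 (propagate distance d=16): x=-3.8000 theta=-0.3000
After 2 (thin lens f=-46): x=-3.8000 theta=-44/115 (≈-0.3826)
After 3 (propagate distance d=23): x=-12.6000 theta=-44/115 (≈-0.3826)
After 4 (thin lens f=60): x=-12.6000 theta=-397/2300 (≈-0.1726)
After 5 (propagate distance d=31): x=-41287/2300 (≈-17.9509) theta=-397/2300 (≈-0.1726)
After 6 (thin lens f=15): x=-41287/2300 (≈-17.9509) theta=8833/8625 (≈1.0241)
After 7 (propagate distance d=41 (to screen)): x=829307/34500 (≈24.0379) theta=8833/8625 (≈1.0241)
Rounded to 4 decimal places: x = 24.0379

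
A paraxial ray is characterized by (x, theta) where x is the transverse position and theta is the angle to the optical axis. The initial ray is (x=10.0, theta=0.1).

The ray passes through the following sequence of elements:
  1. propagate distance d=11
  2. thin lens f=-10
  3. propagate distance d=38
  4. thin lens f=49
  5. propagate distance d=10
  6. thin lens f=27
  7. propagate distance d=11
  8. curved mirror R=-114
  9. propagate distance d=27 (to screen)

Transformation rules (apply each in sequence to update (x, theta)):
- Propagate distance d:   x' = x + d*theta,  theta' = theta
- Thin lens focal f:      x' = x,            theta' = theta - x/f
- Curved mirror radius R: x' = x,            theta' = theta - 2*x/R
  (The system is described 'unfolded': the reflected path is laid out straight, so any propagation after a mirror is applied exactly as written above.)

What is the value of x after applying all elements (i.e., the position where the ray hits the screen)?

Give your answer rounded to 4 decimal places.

Answer: -5.3406

Derivation:
Initial: x=10.0000 theta=0.1000
After 1 (propagate distance d=11): x=11.1000 theta=0.1000
After 2 (thin lens f=-10): x=11.1000 theta=1.2100
After 3 (propagate distance d=38): x=57.0800 theta=1.2100
After 4 (thin lens f=49): x=57.0800 theta=221/4900 (≈0.0451)
After 5 (propagate distance d=10): x=140951/2450 (≈57.5310) theta=221/4900 (≈0.0451)
After 6 (thin lens f=27): x=140951/2450 (≈57.5310) theta=-55187/26460 (≈-2.0857)
After 7 (propagate distance d=11): x=4576069/132300 (≈34.5886) theta=-55187/26460 (≈-2.0857)
After 8 (curved mirror R=-114): x=4576069/132300 (≈34.5886) theta=-5576113/3770550 (≈-1.4789)
After 9 (propagate distance d=27 (to screen)): x=-13424723/2513700 (≈-5.3406) theta=-5576113/3770550 (≈-1.4789)
Rounded to 4 decimal places: x = -5.3406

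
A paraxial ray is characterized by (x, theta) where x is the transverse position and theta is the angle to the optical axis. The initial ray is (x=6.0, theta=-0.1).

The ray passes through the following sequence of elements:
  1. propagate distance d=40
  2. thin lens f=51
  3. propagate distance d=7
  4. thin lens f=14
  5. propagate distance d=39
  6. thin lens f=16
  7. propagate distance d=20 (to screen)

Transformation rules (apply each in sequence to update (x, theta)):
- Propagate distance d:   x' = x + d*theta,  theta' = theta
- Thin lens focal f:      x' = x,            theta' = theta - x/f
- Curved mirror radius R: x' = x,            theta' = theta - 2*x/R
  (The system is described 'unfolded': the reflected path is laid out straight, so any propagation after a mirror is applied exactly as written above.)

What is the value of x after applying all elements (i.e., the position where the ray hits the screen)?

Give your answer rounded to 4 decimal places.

Answer: -2.4341

Derivation:
Initial: x=6.0000 theta=-0.1000
After 1 (propagate distance d=40): x=2.0000 theta=-0.1000
After 2 (thin lens f=51): x=2.0000 theta=-71/510 (≈-0.1392)
After 3 (propagate distance d=7): x=523/510 (≈1.0255) theta=-71/510 (≈-0.1392)
After 4 (thin lens f=14): x=523/510 (≈1.0255) theta=-1517/7140 (≈-0.2125)
After 5 (propagate distance d=39): x=-51841/7140 (≈-7.2606) theta=-1517/7140 (≈-0.2125)
After 6 (thin lens f=16): x=-51841/7140 (≈-7.2606) theta=27569/114240 (≈0.2413)
After 7 (propagate distance d=20 (to screen)): x=-23173/9520 (≈-2.4341) theta=27569/114240 (≈0.2413)
Rounded to 4 decimal places: x = -2.4341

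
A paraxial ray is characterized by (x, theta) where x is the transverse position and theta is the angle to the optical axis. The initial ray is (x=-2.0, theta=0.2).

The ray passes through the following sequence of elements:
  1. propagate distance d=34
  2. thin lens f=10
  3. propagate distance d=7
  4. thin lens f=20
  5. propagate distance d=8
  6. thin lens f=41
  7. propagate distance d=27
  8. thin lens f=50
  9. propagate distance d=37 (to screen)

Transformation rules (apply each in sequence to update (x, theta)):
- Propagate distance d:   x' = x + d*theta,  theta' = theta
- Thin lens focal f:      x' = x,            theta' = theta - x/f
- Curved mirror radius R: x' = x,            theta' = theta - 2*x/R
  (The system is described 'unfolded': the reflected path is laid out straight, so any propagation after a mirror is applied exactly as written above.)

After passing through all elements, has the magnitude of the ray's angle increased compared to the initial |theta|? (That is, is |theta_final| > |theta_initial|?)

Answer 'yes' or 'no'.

Answer: no

Derivation:
Initial: x=-2.0000 theta=0.2000
After 1 (propagate distance d=34): x=4.8000 theta=0.2000
After 2 (thin lens f=10): x=4.8000 theta=-0.2800
After 3 (propagate distance d=7): x=2.8400 theta=-0.2800
After 4 (thin lens f=20): x=2.8400 theta=-0.4220
After 5 (propagate distance d=8): x=-0.5360 theta=-0.4220
After 6 (thin lens f=41): x=-0.5360 theta=-8383/20500 (≈-0.4089)
After 7 (propagate distance d=27): x=-237329/20500 (≈-11.5770) theta=-8383/20500 (≈-0.4089)
After 8 (thin lens f=50): x=-237329/20500 (≈-11.5770) theta=-181821/1025000 (≈-0.1774)
After 9 (propagate distance d=37 (to screen)): x=-18593827/1025000 (≈-18.1403) theta=-181821/1025000 (≈-0.1774)
|theta_initial|=0.2000 |theta_final|=181821/1025000 (≈0.1774) -> not increased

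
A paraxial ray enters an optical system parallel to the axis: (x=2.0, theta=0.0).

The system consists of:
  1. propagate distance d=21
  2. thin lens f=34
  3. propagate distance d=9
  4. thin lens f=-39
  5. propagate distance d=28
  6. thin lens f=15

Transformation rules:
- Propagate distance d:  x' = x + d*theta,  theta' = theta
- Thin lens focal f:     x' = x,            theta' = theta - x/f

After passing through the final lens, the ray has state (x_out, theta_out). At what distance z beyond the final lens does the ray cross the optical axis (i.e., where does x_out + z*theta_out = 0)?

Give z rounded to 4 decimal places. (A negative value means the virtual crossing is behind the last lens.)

Initial: x=2.0000 theta=0.0000
After 1 (propagate distance d=21): x=2.0000 theta=0.0000
After 2 (thin lens f=34): x=2.0000 theta=-1/17 (≈-0.0588)
After 3 (propagate distance d=9): x=25/17 (≈1.4706) theta=-1/17 (≈-0.0588)
After 4 (thin lens f=-39): x=25/17 (≈1.4706) theta=-14/663 (≈-0.0211)
After 5 (propagate distance d=28): x=583/663 (≈0.8793) theta=-14/663 (≈-0.0211)
After 6 (thin lens f=15): x=583/663 (≈0.8793) theta=-61/765 (≈-0.0797)
z_focus = -x_out/theta_out = -(583/663)/(-61/765) = 8745/793 ≈ 11.0277
Rounded to 4 decimal places: z = 11.0277

Answer: 11.0277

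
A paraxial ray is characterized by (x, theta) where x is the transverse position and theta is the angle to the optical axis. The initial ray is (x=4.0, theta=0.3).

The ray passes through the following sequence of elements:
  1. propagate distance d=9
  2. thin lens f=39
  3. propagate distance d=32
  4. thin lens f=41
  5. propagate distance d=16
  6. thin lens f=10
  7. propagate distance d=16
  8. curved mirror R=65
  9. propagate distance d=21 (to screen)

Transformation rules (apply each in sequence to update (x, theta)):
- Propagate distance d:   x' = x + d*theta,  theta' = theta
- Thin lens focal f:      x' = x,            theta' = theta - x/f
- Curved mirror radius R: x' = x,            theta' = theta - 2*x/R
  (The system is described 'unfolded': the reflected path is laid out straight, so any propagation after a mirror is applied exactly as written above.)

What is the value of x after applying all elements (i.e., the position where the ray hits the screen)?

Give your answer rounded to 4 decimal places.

Initial: x=4.0000 theta=0.3000
After 1 (propagate distance d=9): x=6.7000 theta=0.3000
After 2 (thin lens f=39): x=6.7000 theta=5/39 (≈0.1282)
After 3 (propagate distance d=32): x=4213/390 (≈10.8026) theta=5/39 (≈0.1282)
After 4 (thin lens f=41): x=4213/390 (≈10.8026) theta=-721/5330 (≈-0.1353)
After 5 (propagate distance d=16): x=2125/246 (≈8.6382) theta=-721/5330 (≈-0.1353)
After 6 (thin lens f=10): x=2125/246 (≈8.6382) theta=-31951/31980 (≈-0.9991)
After 7 (propagate distance d=16): x=-39161/5330 (≈-7.3473) theta=-31951/31980 (≈-0.9991)
After 8 (curved mirror R=65): x=-39161/5330 (≈-7.3473) theta=-1606883/2078700 (≈-0.7730)
After 9 (propagate distance d=21 (to screen)): x=-16339111/692900 (≈-23.5808) theta=-1606883/2078700 (≈-0.7730)
Rounded to 4 decimal places: x = -23.5808

Answer: -23.5808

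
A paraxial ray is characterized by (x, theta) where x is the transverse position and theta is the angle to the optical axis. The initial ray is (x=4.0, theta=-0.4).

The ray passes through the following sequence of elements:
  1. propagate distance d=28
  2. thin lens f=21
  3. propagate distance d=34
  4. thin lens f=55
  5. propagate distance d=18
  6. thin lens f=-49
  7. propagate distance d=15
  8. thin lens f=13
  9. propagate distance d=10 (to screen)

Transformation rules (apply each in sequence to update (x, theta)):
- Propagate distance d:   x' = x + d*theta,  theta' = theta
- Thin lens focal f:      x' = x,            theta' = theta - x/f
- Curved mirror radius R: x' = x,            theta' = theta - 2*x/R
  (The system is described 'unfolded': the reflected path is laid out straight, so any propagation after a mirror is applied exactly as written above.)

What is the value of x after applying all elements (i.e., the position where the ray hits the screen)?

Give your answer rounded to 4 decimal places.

Answer: -2.1605

Derivation:
Initial: x=4.0000 theta=-0.4000
After 1 (propagate distance d=28): x=-7.2000 theta=-0.4000
After 2 (thin lens f=21): x=-7.2000 theta=-2/35 (≈-0.0571)
After 3 (propagate distance d=34): x=-64/7 (≈-9.1429) theta=-2/35 (≈-0.0571)
After 4 (thin lens f=55): x=-64/7 (≈-9.1429) theta=6/55 (≈0.1091)
After 5 (propagate distance d=18): x=-2764/385 (≈-7.1792) theta=6/55 (≈0.1091)
After 6 (thin lens f=-49): x=-2764/385 (≈-7.1792) theta=-706/18865 (≈-0.0374)
After 7 (propagate distance d=15): x=-146026/18865 (≈-7.7406) theta=-706/18865 (≈-0.0374)
After 8 (thin lens f=13): x=-146026/18865 (≈-7.7406) theta=136848/245245 (≈0.5580)
After 9 (propagate distance d=10 (to screen)): x=-75694/35035 (≈-2.1605) theta=136848/245245 (≈0.5580)
Rounded to 4 decimal places: x = -2.1605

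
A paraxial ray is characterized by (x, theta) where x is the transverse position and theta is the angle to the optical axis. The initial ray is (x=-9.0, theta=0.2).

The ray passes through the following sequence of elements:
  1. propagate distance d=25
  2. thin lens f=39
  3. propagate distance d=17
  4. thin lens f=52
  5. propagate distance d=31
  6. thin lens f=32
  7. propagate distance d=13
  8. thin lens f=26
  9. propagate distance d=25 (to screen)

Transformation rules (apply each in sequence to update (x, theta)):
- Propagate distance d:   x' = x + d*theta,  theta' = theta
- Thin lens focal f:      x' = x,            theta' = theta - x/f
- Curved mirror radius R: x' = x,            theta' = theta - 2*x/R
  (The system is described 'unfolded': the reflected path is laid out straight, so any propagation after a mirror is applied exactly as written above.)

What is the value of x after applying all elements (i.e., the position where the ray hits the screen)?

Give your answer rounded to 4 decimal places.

Initial: x=-9.0000 theta=0.2000
After 1 (propagate distance d=25): x=-4.0000 theta=0.2000
After 2 (thin lens f=39): x=-4.0000 theta=59/195 (≈0.3026)
After 3 (propagate distance d=17): x=223/195 (≈1.1436) theta=59/195 (≈0.3026)
After 4 (thin lens f=52): x=223/195 (≈1.1436) theta=569/2028 (≈0.2806)
After 5 (propagate distance d=31): x=99791/10140 (≈9.8413) theta=569/2028 (≈0.2806)
After 6 (thin lens f=32): x=99791/10140 (≈9.8413) theta=-2917/108160 (≈-0.0270)
After 7 (propagate distance d=13): x=3079549/324480 (≈9.4907) theta=-2917/108160 (≈-0.0270)
After 8 (thin lens f=26): x=3079549/324480 (≈9.4907) theta=-661415/1687296 (≈-0.3920)
After 9 (propagate distance d=25 (to screen)): x=-2608601/8436480 (≈-0.3092) theta=-661415/1687296 (≈-0.3920)
Rounded to 4 decimal places: x = -0.3092

Answer: -0.3092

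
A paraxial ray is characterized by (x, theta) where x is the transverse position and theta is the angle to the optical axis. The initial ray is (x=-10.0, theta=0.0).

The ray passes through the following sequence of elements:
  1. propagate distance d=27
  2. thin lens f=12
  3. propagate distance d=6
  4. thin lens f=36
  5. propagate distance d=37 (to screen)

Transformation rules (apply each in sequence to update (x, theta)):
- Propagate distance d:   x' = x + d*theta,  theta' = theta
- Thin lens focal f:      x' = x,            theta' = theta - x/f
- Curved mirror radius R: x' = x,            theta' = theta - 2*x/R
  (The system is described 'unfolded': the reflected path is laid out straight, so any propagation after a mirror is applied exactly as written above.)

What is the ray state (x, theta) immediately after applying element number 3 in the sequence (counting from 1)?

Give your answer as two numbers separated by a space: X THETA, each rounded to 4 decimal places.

Answer: -5.0000 0.8333

Derivation:
Initial: x=-10.0000 theta=0.0000
After 1 (propagate distance d=27): x=-10.0000 theta=0.0000
After 2 (thin lens f=12): x=-10.0000 theta=5/6 (≈0.8333)
After 3 (propagate distance d=6): x=-5.0000 theta=5/6 (≈0.8333)
Rounded to 4 decimal places: x = -5.0000, theta = 0.8333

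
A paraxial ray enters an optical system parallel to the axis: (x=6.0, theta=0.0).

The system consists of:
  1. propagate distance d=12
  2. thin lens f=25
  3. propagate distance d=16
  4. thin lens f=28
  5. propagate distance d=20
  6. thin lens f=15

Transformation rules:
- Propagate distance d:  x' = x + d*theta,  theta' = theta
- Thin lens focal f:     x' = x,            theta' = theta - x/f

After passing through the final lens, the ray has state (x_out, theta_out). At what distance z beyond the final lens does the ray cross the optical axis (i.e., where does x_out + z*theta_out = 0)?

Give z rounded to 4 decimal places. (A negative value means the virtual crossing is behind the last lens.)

Initial: x=6.0000 theta=0.0000
After 1 (propagate distance d=12): x=6.0000 theta=0.0000
After 2 (thin lens f=25): x=6.0000 theta=-0.2400
After 3 (propagate distance d=16): x=2.1600 theta=-0.2400
After 4 (thin lens f=28): x=2.1600 theta=-111/350 (≈-0.3171)
After 5 (propagate distance d=20): x=-732/175 (≈-4.1829) theta=-111/350 (≈-0.3171)
After 6 (thin lens f=15): x=-732/175 (≈-4.1829) theta=-67/1750 (≈-0.0383)
z_focus = -x_out/theta_out = -(-732/175)/(-67/1750) = -7320/67 ≈ -109.2537
Rounded to 4 decimal places: z = -109.2537

Answer: -109.2537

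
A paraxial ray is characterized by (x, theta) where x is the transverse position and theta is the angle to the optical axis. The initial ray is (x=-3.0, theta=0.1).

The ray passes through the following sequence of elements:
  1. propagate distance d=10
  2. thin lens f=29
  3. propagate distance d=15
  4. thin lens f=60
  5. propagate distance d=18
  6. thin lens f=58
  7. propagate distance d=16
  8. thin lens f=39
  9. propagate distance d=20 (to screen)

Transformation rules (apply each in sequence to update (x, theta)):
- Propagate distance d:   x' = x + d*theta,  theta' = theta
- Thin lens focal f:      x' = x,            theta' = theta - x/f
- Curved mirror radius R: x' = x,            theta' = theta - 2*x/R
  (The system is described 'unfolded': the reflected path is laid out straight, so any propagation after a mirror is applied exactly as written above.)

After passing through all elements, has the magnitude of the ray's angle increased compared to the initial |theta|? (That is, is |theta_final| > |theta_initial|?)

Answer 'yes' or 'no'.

Answer: no

Derivation:
Initial: x=-3.0000 theta=0.1000
After 1 (propagate distance d=10): x=-2.0000 theta=0.1000
After 2 (thin lens f=29): x=-2.0000 theta=49/290 (≈0.1690)
After 3 (propagate distance d=15): x=31/58 (≈0.5345) theta=49/290 (≈0.1690)
After 4 (thin lens f=60): x=31/58 (≈0.5345) theta=557/3480 (≈0.1601)
After 5 (propagate distance d=18): x=1981/580 (≈3.4155) theta=557/3480 (≈0.1601)
After 6 (thin lens f=58): x=1981/580 (≈3.4155) theta=1021/10092 (≈0.1012)
After 7 (propagate distance d=16): x=254027/50460 (≈5.0342) theta=1021/10092 (≈0.1012)
After 8 (thin lens f=39): x=254027/50460 (≈5.0342) theta=-13733/491985 (≈-0.0279)
After 9 (propagate distance d=20 (to screen)): x=8808413/1967940 (≈4.4760) theta=-13733/491985 (≈-0.0279)
|theta_initial|=0.1000 |theta_final|=13733/491985 (≈0.0279) -> not increased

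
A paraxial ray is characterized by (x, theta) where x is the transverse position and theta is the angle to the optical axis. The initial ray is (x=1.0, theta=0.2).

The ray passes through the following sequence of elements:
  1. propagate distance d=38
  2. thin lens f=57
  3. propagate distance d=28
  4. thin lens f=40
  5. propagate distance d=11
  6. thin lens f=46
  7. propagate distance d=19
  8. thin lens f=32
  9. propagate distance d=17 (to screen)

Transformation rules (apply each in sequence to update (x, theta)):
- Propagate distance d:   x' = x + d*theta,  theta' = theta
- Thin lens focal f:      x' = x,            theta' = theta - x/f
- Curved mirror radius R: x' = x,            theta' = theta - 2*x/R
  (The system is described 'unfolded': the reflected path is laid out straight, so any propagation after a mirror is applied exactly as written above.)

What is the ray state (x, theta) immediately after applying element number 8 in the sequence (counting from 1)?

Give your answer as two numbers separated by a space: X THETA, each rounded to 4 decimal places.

Initial: x=1.0000 theta=0.2000
After 1 (propagate distance d=38): x=8.6000 theta=0.2000
After 2 (thin lens f=57): x=8.6000 theta=14/285 (≈0.0491)
After 3 (propagate distance d=28): x=2843/285 (≈9.9754) theta=14/285 (≈0.0491)
After 4 (thin lens f=40): x=2843/285 (≈9.9754) theta=-761/3800 (≈-0.2003)
After 5 (propagate distance d=11): x=88607/11400 (≈7.7725) theta=-761/3800 (≈-0.2003)
After 6 (thin lens f=46): x=88607/11400 (≈7.7725) theta=-7745/20976 (≈-0.3692)
After 7 (propagate distance d=19): x=132349/174800 (≈0.7571) theta=-7745/20976 (≈-0.3692)
After 8 (thin lens f=32): x=132349/174800 (≈0.7571) theta=-6593047/16780800 (≈-0.3929)
Rounded to 4 decimal places: x = 0.7571, theta = -0.3929

Answer: 0.7571 -0.3929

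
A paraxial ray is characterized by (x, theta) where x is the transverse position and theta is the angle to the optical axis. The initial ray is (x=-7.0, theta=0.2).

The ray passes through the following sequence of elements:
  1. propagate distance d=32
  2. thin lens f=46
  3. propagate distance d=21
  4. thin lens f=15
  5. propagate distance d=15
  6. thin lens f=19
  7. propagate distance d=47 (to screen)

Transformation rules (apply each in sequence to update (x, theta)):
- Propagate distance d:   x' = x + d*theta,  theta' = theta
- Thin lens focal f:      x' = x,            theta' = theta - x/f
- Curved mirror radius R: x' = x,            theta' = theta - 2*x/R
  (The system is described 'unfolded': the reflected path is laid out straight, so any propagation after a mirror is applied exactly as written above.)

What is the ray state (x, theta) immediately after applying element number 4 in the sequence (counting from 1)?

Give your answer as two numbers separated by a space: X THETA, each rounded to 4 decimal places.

Answer: 3.8739 -0.0452

Derivation:
Initial: x=-7.0000 theta=0.2000
After 1 (propagate distance d=32): x=-0.6000 theta=0.2000
After 2 (thin lens f=46): x=-0.6000 theta=49/230 (≈0.2130)
After 3 (propagate distance d=21): x=891/230 (≈3.8739) theta=49/230 (≈0.2130)
After 4 (thin lens f=15): x=891/230 (≈3.8739) theta=-26/575 (≈-0.0452)
Rounded to 4 decimal places: x = 3.8739, theta = -0.0452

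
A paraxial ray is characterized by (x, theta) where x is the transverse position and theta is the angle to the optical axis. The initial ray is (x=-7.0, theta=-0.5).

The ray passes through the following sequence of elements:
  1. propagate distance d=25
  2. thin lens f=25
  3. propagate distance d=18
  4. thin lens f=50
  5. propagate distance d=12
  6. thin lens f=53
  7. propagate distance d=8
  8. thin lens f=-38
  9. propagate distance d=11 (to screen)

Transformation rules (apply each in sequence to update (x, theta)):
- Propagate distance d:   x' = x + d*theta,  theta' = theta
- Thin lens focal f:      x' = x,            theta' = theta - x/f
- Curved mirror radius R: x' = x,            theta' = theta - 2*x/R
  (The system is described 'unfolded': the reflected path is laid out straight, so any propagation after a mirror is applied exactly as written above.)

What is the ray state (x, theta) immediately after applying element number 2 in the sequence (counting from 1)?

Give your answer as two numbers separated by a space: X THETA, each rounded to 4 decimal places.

Answer: -19.5000 0.2800

Derivation:
Initial: x=-7.0000 theta=-0.5000
After 1 (propagate distance d=25): x=-19.5000 theta=-0.5000
After 2 (thin lens f=25): x=-19.5000 theta=0.2800
Rounded to 4 decimal places: x = -19.5000, theta = 0.2800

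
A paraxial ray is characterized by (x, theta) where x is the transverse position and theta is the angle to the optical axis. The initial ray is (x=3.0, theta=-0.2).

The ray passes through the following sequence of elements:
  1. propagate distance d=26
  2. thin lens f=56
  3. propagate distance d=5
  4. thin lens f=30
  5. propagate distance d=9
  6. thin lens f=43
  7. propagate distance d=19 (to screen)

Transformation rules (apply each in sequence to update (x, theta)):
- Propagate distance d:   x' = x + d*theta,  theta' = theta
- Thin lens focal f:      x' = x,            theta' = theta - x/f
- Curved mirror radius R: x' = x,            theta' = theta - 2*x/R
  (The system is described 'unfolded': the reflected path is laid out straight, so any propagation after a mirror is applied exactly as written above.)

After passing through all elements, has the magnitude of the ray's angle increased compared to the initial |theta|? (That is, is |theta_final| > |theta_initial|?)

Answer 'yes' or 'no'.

Initial: x=3.0000 theta=-0.2000
After 1 (propagate distance d=26): x=-2.2000 theta=-0.2000
After 2 (thin lens f=56): x=-2.2000 theta=-9/56 (≈-0.1607)
After 3 (propagate distance d=5): x=-841/280 (≈-3.0036) theta=-9/56 (≈-0.1607)
After 4 (thin lens f=30): x=-841/280 (≈-3.0036) theta=-509/8400 (≈-0.0606)
After 5 (propagate distance d=9): x=-9937/2800 (≈-3.5489) theta=-509/8400 (≈-0.0606)
After 6 (thin lens f=43): x=-9937/2800 (≈-3.5489) theta=283/12900 (≈0.0219)
After 7 (propagate distance d=19 (to screen)): x=-1131317/361200 (≈-3.1321) theta=283/12900 (≈0.0219)
|theta_initial|=0.2000 |theta_final|=283/12900 (≈0.0219) -> not increased

Answer: no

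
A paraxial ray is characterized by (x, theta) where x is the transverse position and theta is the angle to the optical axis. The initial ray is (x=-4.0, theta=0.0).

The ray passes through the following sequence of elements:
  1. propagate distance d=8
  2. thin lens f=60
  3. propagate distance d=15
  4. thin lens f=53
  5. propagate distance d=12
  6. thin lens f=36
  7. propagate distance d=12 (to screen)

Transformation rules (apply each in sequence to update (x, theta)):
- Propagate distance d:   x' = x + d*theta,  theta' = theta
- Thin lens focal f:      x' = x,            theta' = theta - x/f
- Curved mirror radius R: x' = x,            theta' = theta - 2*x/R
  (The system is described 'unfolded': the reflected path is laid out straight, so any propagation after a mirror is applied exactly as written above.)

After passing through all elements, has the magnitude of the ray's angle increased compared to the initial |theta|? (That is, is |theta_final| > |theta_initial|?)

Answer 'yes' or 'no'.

Initial: x=-4.0000 theta=0.0000
After 1 (propagate distance d=8): x=-4.0000 theta=0.0000
After 2 (thin lens f=60): x=-4.0000 theta=1/15 (≈0.0667)
After 3 (propagate distance d=15): x=-3.0000 theta=1/15 (≈0.0667)
After 4 (thin lens f=53): x=-3.0000 theta=98/795 (≈0.1233)
After 5 (propagate distance d=12): x=-403/265 (≈-1.5208) theta=98/795 (≈0.1233)
After 6 (thin lens f=36): x=-403/265 (≈-1.5208) theta=1579/9540 (≈0.1655)
After 7 (propagate distance d=12 (to screen)): x=74/159 (≈0.4654) theta=1579/9540 (≈0.1655)
|theta_initial|=0.0000 |theta_final|=1579/9540 (≈0.1655) -> increased

Answer: yes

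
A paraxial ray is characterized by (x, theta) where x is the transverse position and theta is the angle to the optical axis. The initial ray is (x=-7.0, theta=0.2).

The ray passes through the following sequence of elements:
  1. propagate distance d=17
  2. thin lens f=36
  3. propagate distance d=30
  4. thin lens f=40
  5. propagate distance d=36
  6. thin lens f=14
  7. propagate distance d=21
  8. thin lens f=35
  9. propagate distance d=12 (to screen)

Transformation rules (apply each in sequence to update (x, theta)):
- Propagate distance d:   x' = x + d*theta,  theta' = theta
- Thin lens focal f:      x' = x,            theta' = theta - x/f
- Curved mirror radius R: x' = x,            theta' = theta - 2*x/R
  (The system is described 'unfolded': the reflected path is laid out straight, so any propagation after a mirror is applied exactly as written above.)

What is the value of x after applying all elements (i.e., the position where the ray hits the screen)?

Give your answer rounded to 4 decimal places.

Answer: -9.1890

Derivation:
Initial: x=-7.0000 theta=0.2000
After 1 (propagate distance d=17): x=-3.6000 theta=0.2000
After 2 (thin lens f=36): x=-3.6000 theta=0.3000
After 3 (propagate distance d=30): x=5.4000 theta=0.3000
After 4 (thin lens f=40): x=5.4000 theta=0.1650
After 5 (propagate distance d=36): x=11.3400 theta=0.1650
After 6 (thin lens f=14): x=11.3400 theta=-0.6450
After 7 (propagate distance d=21): x=-2.2050 theta=-0.6450
After 8 (thin lens f=35): x=-2.2050 theta=-0.5820
After 9 (propagate distance d=12 (to screen)): x=-9.1890 theta=-0.5820
Rounded to 4 decimal places: x = -9.1890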